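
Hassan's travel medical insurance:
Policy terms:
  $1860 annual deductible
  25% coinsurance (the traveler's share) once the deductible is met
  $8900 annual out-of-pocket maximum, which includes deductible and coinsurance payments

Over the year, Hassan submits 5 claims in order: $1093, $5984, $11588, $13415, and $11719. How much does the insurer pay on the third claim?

$8691

Claim 1 — $1093: all of it applies to the deductible. Cost to traveler: $1093. OOP to date $1093. Insurer: $1093 − $1093 = $0.
Claim 2 — $5984: deductible takes $767, $5217 remains; 25% of $5217 = $1304.25. Cost to traveler: $2071.25. OOP to date $3164.25. Plan pays $5984 − $2071.25 = $3912.75.
Claim 3 — $11588: 25% coinsurance on $11588 = $2897. Cost to traveler: $2897. OOP to date $6061.25. Plan pays $11588 − $2897 = $8691.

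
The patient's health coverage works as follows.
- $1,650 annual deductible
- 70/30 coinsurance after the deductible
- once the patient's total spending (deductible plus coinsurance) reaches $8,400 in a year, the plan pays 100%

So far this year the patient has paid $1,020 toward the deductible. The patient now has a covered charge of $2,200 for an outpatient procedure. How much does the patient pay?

Deductible still to meet: $1,650 − $1,020 = $630.
The remaining $1,570 (= $2,200 − $630) moves to coinsurance.
Coinsurance: $1,570 × 30% = $471.
Patient responsibility before any cap: $630 + $471 = $1,101.
Cumulative spending $1,020 + $1,101 = $2,121 stays under the $8,400 maximum.

$1,101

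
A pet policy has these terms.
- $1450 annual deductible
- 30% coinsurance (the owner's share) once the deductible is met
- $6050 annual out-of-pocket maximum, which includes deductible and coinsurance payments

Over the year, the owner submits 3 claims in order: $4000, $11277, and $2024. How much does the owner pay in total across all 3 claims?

Claim 1 — $4000: deductible takes $1450, $2550 remains; coinsurance $2550 × 30% = $765. Owner owes $2215 (running OOP $2215).
Claim 2 — $11277: deductible met; 30% of $11277 = $3383.10. Owner owes $3383.10 (running OOP $5598.10).
Claim 3 — $2024: deductible already satisfied, so owner's share is 30% × $2024 = $607.20. Adding that to $5598.10 gives $6205.30, past the $6050 cap; owner pays only $6050 − $5598.10 = $451.90.
Total paid by the owner: $2215 + $3383.10 + $451.90 = $6050.

$6050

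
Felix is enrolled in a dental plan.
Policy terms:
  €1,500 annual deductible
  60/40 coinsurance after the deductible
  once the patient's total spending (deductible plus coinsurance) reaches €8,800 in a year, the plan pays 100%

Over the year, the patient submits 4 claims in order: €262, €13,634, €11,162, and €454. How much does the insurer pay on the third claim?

€8,820.40

#1 (€262): fully absorbed by the deductible. Cost to patient: €262. OOP to date €262. Plan pays €262 − €262 = €0.
#2 (€13,634): deductible takes €1,238, €12,396 remains; coinsurance €12,396 × 40% = €4,958.40. Patient pays €6,196.40; OOP now €6,458.40. Insurer: €13,634 − €6,196.40 = €7,437.60.
#3 (€11,162): 40% coinsurance on €11,162 = €4,464.80. That would push OOP to €10,923.20, over the €8,800 cap, so patient pays €8,800 − €6,458.40 = €2,341.60. Plan pays €11,162 − €2,341.60 = €8,820.40.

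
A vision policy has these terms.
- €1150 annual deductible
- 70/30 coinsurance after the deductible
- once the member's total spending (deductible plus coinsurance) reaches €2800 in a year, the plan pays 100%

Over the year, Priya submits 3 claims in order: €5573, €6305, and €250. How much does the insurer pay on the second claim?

Claim 1 — €5573: €1150 to deductible, leaving €4423; member's 30% is €1326.90. Member pays €2476.90; OOP now €2476.90. Insurer: €5573 − €2476.90 = €3096.10.
Claim 2 — €6305: deductible met; 30% of €6305 = €1891.50. That would push OOP to €4368.40, over the €2800 cap, so member pays €2800 − €2476.90 = €323.10. Insurer: €6305 − €323.10 = €5981.90.

€5981.90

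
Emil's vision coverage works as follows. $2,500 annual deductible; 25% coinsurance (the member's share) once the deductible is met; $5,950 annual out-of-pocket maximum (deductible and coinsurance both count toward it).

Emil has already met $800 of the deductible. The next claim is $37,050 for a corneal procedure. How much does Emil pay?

Deductible still to meet: $2,500 − $800 = $1,700.
The remaining $35,350 (= $37,050 − $1,700) moves to coinsurance.
25% of $35,350 = $8,837.50 falls to the member.
So the member owes $1,700 + $8,837.50 = $10,537.50 before any cap.
Year-to-date out-of-pocket would reach $800 + $10,537.50 = $11,337.50, above the $5,950 maximum, so the member pays only $5,950 − $800 = $5,150.

$5,150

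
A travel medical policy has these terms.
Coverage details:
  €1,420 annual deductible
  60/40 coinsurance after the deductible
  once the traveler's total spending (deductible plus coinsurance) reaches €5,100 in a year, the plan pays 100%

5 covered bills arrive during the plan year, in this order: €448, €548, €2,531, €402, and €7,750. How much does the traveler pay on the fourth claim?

Bill 1, €448: entire amount goes to the deductible. Traveler pays €448; OOP now €448.
Bill 2, €548: all of it applies to the deductible. Traveler pays €548; OOP now €996.
Bill 3, €2,531: €424 finishes the deductible; €2,107 goes to coinsurance; 40% of €2,107 = €842.80. Cost to traveler: €1,266.80. OOP to date €2,262.80.
Bill 4, €402: deductible already satisfied, so traveler's share is 40% × €402 = €160.80. Traveler owes €160.80 (running OOP €2,423.60).

€160.80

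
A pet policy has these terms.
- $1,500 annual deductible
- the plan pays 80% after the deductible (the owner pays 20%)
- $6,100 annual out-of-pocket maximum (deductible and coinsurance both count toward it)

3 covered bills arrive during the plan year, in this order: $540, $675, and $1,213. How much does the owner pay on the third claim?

Claim 1 ($540): entire amount goes to the deductible. Owner owes $540 (running OOP $540).
Claim 2 ($675): entire amount goes to the deductible. Owner pays $675; OOP now $1,215.
Claim 3 ($1,213): deductible takes $285, $928 remains; owner's 20% is $185.60. Cost to owner: $470.60. OOP to date $1,685.60.

$470.60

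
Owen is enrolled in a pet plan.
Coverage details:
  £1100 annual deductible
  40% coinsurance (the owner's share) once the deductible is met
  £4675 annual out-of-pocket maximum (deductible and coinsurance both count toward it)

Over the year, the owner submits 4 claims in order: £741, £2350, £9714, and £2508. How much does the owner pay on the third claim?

Bill 1, £741: all of it applies to the deductible. Cost to owner: £741. OOP to date £741.
Bill 2, £2350: £359 finishes the deductible; £1991 goes to coinsurance; owner's 40% is £796.40. Owner pays £1155.40; OOP now £1896.40.
Bill 3, £9714: deductible already satisfied, so owner's share is 40% × £9714 = £3885.60. That would push OOP to £5782, over the £4675 cap, so owner pays £4675 − £1896.40 = £2778.60.

£2778.60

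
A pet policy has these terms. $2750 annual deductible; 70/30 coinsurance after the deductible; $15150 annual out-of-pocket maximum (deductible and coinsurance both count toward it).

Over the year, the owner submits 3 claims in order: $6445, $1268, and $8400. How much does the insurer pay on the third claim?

$5880

Claim 1 — $6445: $2750 to deductible, leaving $3695; coinsurance $3695 × 30% = $1108.50. Owner pays $3858.50; OOP now $3858.50. Insurer: $6445 − $3858.50 = $2586.50.
Claim 2 — $1268: deductible met; 30% of $1268 = $380.40. Owner owes $380.40 (running OOP $4238.90). Insurer: $1268 − $380.40 = $887.60.
Claim 3 — $8400: deductible met; 30% of $8400 = $2520. Owner pays $2520; OOP now $6758.90. Insurer: $8400 − $2520 = $5880.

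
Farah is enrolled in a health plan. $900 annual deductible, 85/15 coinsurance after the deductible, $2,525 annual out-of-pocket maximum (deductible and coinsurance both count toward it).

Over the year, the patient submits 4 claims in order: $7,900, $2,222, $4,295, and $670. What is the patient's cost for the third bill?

Bill 1, $7,900: deductible takes $900, $7,000 remains; coinsurance $7,000 × 15% = $1,050. Patient pays $1,950; OOP now $1,950.
Bill 2, $2,222: deductible already satisfied, so patient's share is 15% × $2,222 = $333.30. Patient owes $333.30 (running OOP $2,283.30).
Bill 3, $4,295: 15% coinsurance on $4,295 = $644.25. Adding that to $2,283.30 gives $2,927.55, past the $2,525 cap; patient pays only $2,525 − $2,283.30 = $241.70.

$241.70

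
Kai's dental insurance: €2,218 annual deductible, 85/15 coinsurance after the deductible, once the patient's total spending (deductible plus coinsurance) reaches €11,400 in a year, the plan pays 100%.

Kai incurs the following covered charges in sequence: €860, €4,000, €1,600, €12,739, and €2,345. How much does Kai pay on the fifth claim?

€351.75

Bill 1, €860: all of it applies to the deductible. Cost to patient: €860. OOP to date €860.
Bill 2, €4,000: €1,358 to deductible, leaving €2,642; 15% of €2,642 = €396.30. Patient owes €1,754.30 (running OOP €2,614.30).
Bill 3, €1,600: deductible already satisfied, so patient's share is 15% × €1,600 = €240. Patient pays €240; OOP now €2,854.30.
Bill 4, €12,739: 15% coinsurance on €12,739 = €1,910.85. Patient owes €1,910.85 (running OOP €4,765.15).
Bill 5, €2,345: 15% coinsurance on €2,345 = €351.75. Patient owes €351.75 (running OOP €5,116.90).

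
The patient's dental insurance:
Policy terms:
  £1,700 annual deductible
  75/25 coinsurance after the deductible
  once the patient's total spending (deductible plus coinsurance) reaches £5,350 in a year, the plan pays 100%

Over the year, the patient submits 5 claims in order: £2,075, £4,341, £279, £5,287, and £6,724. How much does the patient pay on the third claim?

£69.75

Claim 1 (£2,075): £1,700 to deductible, leaving £375; 25% of £375 = £93.75. Cost to patient: £1,793.75. OOP to date £1,793.75.
Claim 2 (£4,341): deductible met; 25% of £4,341 = £1,085.25. Patient owes £1,085.25 (running OOP £2,879).
Claim 3 (£279): deductible met; 25% of £279 = £69.75. Patient pays £69.75; OOP now £2,948.75.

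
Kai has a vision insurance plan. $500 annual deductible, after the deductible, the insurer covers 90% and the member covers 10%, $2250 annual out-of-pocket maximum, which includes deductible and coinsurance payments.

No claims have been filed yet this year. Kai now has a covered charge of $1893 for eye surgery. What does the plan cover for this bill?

$1253.70

Deductible not yet touched, so the first $500 of the bill goes to the deductible.
The remaining $1393 (= $1893 − $500) moves to coinsurance.
10% of $1393 = $139.30 falls to the member.
That puts the member's cost at $500 + $139.30 = $639.30 before any cap.
Year-to-date out-of-pocket becomes $0 + $639.30 = $639.30, still under the $2250 maximum, so no cap applies.
The plan picks up $1893 − $639.30 = $1253.70.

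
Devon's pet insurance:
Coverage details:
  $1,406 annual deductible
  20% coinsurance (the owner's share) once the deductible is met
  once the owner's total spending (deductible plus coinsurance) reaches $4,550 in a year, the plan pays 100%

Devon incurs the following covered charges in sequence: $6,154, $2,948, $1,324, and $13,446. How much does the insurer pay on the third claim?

$1,059.20

Bill 1, $6,154: $1,406 finishes the deductible; $4,748 goes to coinsurance; 20% of $4,748 = $949.60. Owner pays $2,355.60; OOP now $2,355.60. Insurer: $6,154 − $2,355.60 = $3,798.40.
Bill 2, $2,948: 20% coinsurance on $2,948 = $589.60. Cost to owner: $589.60. OOP to date $2,945.20. Plan pays $2,948 − $589.60 = $2,358.40.
Bill 3, $1,324: 20% coinsurance on $1,324 = $264.80. Owner pays $264.80; OOP now $3,210. Plan pays $1,324 − $264.80 = $1,059.20.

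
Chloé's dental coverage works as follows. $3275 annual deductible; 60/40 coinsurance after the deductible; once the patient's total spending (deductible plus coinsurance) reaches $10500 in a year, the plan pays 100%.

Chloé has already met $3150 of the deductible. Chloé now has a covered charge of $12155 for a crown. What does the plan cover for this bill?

Deductible still to meet: $3275 − $3150 = $125.
After the $125 deductible portion, $12155 − $125 = $12030 is subject to coinsurance.
Coinsurance: $12030 × 40% = $4812.
That puts the patient's cost at $125 + $4812 = $4937 before any cap.
Year-to-date out-of-pocket becomes $3150 + $4937 = $8087, still under the $10500 maximum, so no cap applies.
The plan picks up $12155 − $4937 = $7218.

$7218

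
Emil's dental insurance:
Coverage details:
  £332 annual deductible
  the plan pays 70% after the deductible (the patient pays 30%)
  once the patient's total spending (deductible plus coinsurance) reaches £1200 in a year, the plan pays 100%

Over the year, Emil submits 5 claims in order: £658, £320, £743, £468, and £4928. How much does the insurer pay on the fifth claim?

£4617.10

Claim 1 — £658: £332 finishes the deductible; £326 goes to coinsurance; 30% of £326 = £97.80. Cost to patient: £429.80. OOP to date £429.80. Insurer: £658 − £429.80 = £228.20.
Claim 2 — £320: 30% coinsurance on £320 = £96. Patient pays £96; OOP now £525.80. Insurer: £320 − £96 = £224.
Claim 3 — £743: 30% coinsurance on £743 = £222.90. Cost to patient: £222.90. OOP to date £748.70. Insurer: £743 − £222.90 = £520.10.
Claim 4 — £468: deductible already satisfied, so patient's share is 30% × £468 = £140.40. Patient pays £140.40; OOP now £889.10. Insurer: £468 − £140.40 = £327.60.
Claim 5 — £4928: deductible met; 30% of £4928 = £1478.40. OOP would hit £2367.50 > £1200, so the cap limits the patient to £1200 − £889.10 = £310.90. Insurer: £4928 − £310.90 = £4617.10.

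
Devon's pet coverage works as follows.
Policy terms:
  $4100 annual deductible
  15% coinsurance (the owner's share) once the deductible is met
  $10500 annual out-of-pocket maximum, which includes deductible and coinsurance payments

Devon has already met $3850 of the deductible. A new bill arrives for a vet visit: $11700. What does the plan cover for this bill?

$9732.50

$3850 of the $4100 deductible is already met, leaving $250.
After the $250 deductible portion, $11700 − $250 = $11450 is subject to coinsurance.
Coinsurance: $11450 × 15% = $1717.50.
That puts the owner's cost at $250 + $1717.50 = $1967.50 before any cap.
Cumulative spending $3850 + $1967.50 = $5817.50 stays under the $10500 maximum.
Insurer pays the balance: $11700 − $1967.50 = $9732.50.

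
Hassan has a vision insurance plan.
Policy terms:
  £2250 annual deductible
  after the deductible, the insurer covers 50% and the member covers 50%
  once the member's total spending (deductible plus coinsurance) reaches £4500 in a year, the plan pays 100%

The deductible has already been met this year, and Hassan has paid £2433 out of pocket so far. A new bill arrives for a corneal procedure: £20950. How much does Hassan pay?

£2067

The deductible is already satisfied, so the full bill goes to coinsurance.
50% of £20950 = £10475 falls to the member.
That would bring total out-of-pocket to £12908, past the £4500 cap. The member is capped at £4500 − £2433 = £2067 on this claim.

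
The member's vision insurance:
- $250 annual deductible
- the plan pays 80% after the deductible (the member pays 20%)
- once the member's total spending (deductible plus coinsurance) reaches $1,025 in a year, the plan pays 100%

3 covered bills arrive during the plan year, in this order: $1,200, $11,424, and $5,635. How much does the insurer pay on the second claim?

$10,839

#1 ($1,200): deductible takes $250, $950 remains; coinsurance $950 × 20% = $190. Member pays $440; OOP now $440. Insurer: $1,200 − $440 = $760.
#2 ($11,424): deductible met; 20% of $11,424 = $2,284.80. Adding that to $440 gives $2,724.80, past the $1,025 cap; member pays only $1,025 − $440 = $585. Plan pays $11,424 − $585 = $10,839.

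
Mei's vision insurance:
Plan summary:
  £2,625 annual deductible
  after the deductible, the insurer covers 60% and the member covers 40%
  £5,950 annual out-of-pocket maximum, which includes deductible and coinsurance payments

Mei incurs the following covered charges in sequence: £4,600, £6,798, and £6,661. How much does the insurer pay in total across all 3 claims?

£12,109

#1 (£4,600): £2,625 finishes the deductible; £1,975 goes to coinsurance; member's 40% is £790. Member owes £3,415 (running OOP £3,415). Insurer: £4,600 − £3,415 = £1,185.
#2 (£6,798): deductible met; 40% of £6,798 = £2,719.20. OOP would hit £6,134.20 > £5,950, so the cap limits the member to £5,950 − £3,415 = £2,535. Plan pays £6,798 − £2,535 = £4,263.
#3 (£6,661): 40% coinsurance on £6,661 = £2,664.40. That would push OOP to £8,614.40, over the £5,950 cap, so member pays £5,950 − £5,950 = £0. Insurer: £6,661 − £0 = £6,661.
Insurer total: £1,185 + £4,263 + £6,661 = £12,109.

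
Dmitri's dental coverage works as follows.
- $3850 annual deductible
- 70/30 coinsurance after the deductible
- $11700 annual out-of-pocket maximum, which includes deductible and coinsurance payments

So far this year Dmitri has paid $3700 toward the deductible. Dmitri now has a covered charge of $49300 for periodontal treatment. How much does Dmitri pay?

Deductible still to meet: $3850 − $3700 = $150.
That leaves $49300 − $150 = $49150 for coinsurance.
Coinsurance: $49150 × 30% = $14745.
So the patient owes $150 + $14745 = $14895 before any cap.
That would bring total out-of-pocket to $18595, past the $11700 cap. The patient is capped at $11700 − $3700 = $8000 on this claim.

$8000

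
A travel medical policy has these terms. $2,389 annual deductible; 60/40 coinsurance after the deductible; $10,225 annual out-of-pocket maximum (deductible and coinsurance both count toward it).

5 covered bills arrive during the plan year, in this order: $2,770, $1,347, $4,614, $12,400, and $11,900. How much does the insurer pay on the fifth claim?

$11,560.80

Claim 1 — $2,770: deductible takes $2,389, $381 remains; 40% of $381 = $152.40. Traveler pays $2,541.40; OOP now $2,541.40. Plan pays $2,770 − $2,541.40 = $228.60.
Claim 2 — $1,347: deductible met; 40% of $1,347 = $538.80. Cost to traveler: $538.80. OOP to date $3,080.20. Plan pays $1,347 − $538.80 = $808.20.
Claim 3 — $4,614: deductible met; 40% of $4,614 = $1,845.60. Traveler pays $1,845.60; OOP now $4,925.80. Plan pays $4,614 − $1,845.60 = $2,768.40.
Claim 4 — $12,400: deductible met; 40% of $12,400 = $4,960. Traveler pays $4,960; OOP now $9,885.80. Plan pays $12,400 − $4,960 = $7,440.
Claim 5 — $11,900: deductible already satisfied, so traveler's share is 40% × $11,900 = $4,760. OOP would hit $14,645.80 > $10,225, so the cap limits the traveler to $10,225 − $9,885.80 = $339.20. Plan pays $11,900 − $339.20 = $11,560.80.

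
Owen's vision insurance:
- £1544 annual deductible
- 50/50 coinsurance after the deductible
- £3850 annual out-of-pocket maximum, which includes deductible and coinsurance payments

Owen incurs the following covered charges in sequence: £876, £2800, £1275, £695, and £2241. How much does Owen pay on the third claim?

Claim 1 (£876): fully absorbed by the deductible. Member pays £876; OOP now £876.
Claim 2 (£2800): £668 to deductible, leaving £2132; coinsurance £2132 × 50% = £1066. Cost to member: £1734. OOP to date £2610.
Claim 3 (£1275): 50% coinsurance on £1275 = £637.50. Member owes £637.50 (running OOP £3247.50).

£637.50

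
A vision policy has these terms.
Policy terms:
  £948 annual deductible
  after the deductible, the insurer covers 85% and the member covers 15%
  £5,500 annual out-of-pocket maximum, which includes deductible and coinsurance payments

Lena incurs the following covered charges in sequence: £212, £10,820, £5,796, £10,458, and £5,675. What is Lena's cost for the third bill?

Bill 1, £212: fully absorbed by the deductible. Member owes £212 (running OOP £212).
Bill 2, £10,820: £736 to deductible, leaving £10,084; member's 15% is £1,512.60. Cost to member: £2,248.60. OOP to date £2,460.60.
Bill 3, £5,796: deductible met; 15% of £5,796 = £869.40. Cost to member: £869.40. OOP to date £3,330.

£869.40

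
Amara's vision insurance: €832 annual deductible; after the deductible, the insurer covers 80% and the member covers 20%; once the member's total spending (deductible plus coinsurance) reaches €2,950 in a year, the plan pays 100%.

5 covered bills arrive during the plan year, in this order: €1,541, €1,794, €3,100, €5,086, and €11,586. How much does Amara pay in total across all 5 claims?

€2,950

Claim 1 — €1,541: deductible takes €832, €709 remains; member's 20% is €141.80. Member owes €973.80 (running OOP €973.80).
Claim 2 — €1,794: 20% coinsurance on €1,794 = €358.80. Cost to member: €358.80. OOP to date €1,332.60.
Claim 3 — €3,100: deductible already satisfied, so member's share is 20% × €3,100 = €620. Member owes €620 (running OOP €1,952.60).
Claim 4 — €5,086: deductible already satisfied, so member's share is 20% × €5,086 = €1,017.20. That would push OOP to €2,969.80, over the €2,950 cap, so member pays €2,950 − €1,952.60 = €997.40.
Claim 5 — €11,586: deductible already satisfied, so member's share is 20% × €11,586 = €2,317.20. OOP would hit €5,267.20 > €2,950, so the cap limits the member to €2,950 − €2,950 = €0.
Summing the member's payments: €973.80 + €358.80 + €620 + €997.40 + €0 = €2,950.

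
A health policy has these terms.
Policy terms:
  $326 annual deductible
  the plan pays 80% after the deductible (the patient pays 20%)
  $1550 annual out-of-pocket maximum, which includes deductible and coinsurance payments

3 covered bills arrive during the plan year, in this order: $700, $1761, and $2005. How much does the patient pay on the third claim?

$401

Bill 1, $700: $326 to deductible, leaving $374; 20% of $374 = $74.80. Patient owes $400.80 (running OOP $400.80).
Bill 2, $1761: deductible met; 20% of $1761 = $352.20. Patient owes $352.20 (running OOP $753).
Bill 3, $2005: deductible already satisfied, so patient's share is 20% × $2005 = $401. Cost to patient: $401. OOP to date $1154.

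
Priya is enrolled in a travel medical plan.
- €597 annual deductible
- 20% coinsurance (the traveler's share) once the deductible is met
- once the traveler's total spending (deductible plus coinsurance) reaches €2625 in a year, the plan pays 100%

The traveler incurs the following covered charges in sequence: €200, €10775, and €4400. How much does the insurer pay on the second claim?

#1 (€200): all of it applies to the deductible. Traveler owes €200 (running OOP €200). Plan pays €200 − €200 = €0.
#2 (€10775): €397 to deductible, leaving €10378; coinsurance €10378 × 20% = €2075.60. Together that's €397 + €2075.60 = €2472.60. OOP would hit €2672.60 > €2625, so the cap limits the traveler to €2625 − €200 = €2425. Insurer: €10775 − €2425 = €8350.

€8350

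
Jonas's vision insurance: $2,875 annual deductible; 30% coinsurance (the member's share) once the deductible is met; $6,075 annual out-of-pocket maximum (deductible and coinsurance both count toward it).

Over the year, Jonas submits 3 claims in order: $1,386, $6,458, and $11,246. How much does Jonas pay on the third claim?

$1,709.30

#1 ($1,386): all of it applies to the deductible. Cost to member: $1,386. OOP to date $1,386.
#2 ($6,458): $1,489 to deductible, leaving $4,969; member's 30% is $1,490.70. Member pays $2,979.70; OOP now $4,365.70.
#3 ($11,246): 30% coinsurance on $11,246 = $3,373.80. Adding that to $4,365.70 gives $7,739.50, past the $6,075 cap; member pays only $6,075 − $4,365.70 = $1,709.30.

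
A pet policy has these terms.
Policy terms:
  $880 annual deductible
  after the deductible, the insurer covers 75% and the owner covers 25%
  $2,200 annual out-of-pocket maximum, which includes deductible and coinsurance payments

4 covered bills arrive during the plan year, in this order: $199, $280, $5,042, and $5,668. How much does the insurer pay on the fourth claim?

Claim 1 — $199: fully absorbed by the deductible. Cost to owner: $199. OOP to date $199. Insurer: $199 − $199 = $0.
Claim 2 — $280: fully absorbed by the deductible. Owner pays $280; OOP now $479. Plan pays $280 − $280 = $0.
Claim 3 — $5,042: $401 to deductible, leaving $4,641; 25% of $4,641 = $1,160.25. Owner pays $1,561.25; OOP now $2,040.25. Insurer: $5,042 − $1,561.25 = $3,480.75.
Claim 4 — $5,668: deductible met; 25% of $5,668 = $1,417. That would push OOP to $3,457.25, over the $2,200 cap, so owner pays $2,200 − $2,040.25 = $159.75. Plan pays $5,668 − $159.75 = $5,508.25.

$5,508.25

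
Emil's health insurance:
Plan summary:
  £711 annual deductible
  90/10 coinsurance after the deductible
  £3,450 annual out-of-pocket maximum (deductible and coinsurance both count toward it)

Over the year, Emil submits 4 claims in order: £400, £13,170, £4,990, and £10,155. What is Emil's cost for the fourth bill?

Claim 1 — £400: fully absorbed by the deductible. Patient owes £400 (running OOP £400).
Claim 2 — £13,170: £311 to deductible, leaving £12,859; 10% of £12,859 = £1,285.90. Patient owes £1,596.90 (running OOP £1,996.90).
Claim 3 — £4,990: deductible met; 10% of £4,990 = £499. Patient owes £499 (running OOP £2,495.90).
Claim 4 — £10,155: deductible already satisfied, so patient's share is 10% × £10,155 = £1,015.50. OOP would hit £3,511.40 > £3,450, so the cap limits the patient to £3,450 − £2,495.90 = £954.10.

£954.10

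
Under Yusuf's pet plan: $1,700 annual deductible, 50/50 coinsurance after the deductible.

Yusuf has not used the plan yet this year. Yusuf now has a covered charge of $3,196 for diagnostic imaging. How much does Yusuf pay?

Nothing has been paid toward the $1,700 deductible, so the first $1,700 of this charge is applied there.
After the $1,700 deductible portion, $3,196 − $1,700 = $1,496 is subject to coinsurance.
Coinsurance: $1,496 × 50% = $748.
So the owner owes $1,700 + $748 = $2,448.

$2,448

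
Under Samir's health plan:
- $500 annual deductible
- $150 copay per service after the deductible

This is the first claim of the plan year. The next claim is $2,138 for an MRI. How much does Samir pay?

$650

Nothing has been paid toward the $500 deductible, so the first $500 of this charge is applied there.
After the $500 deductible portion, $2,138 − $500 = $1,638 is subject to the copay.
Copay on this service: $150.
So the patient owes $500 + $150 = $650.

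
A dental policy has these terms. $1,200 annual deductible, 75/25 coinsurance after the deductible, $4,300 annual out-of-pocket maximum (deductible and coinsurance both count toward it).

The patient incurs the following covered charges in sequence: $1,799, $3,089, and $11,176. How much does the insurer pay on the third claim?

$8,998

#1 ($1,799): deductible takes $1,200, $599 remains; coinsurance $599 × 25% = $149.75. Cost to patient: $1,349.75. OOP to date $1,349.75. Plan pays $1,799 − $1,349.75 = $449.25.
#2 ($3,089): 25% coinsurance on $3,089 = $772.25. Patient owes $772.25 (running OOP $2,122). Plan pays $3,089 − $772.25 = $2,316.75.
#3 ($11,176): 25% coinsurance on $11,176 = $2,794. Adding that to $2,122 gives $4,916, past the $4,300 cap; patient pays only $4,300 − $2,122 = $2,178. Plan pays $11,176 − $2,178 = $8,998.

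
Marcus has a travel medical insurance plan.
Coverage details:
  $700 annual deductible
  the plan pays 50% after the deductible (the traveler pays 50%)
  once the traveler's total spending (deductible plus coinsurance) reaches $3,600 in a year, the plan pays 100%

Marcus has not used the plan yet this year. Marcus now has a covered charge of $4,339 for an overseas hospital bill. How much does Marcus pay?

Nothing has been paid toward the $700 deductible, so the first $700 of this charge is applied there.
After the $700 deductible portion, $4,339 − $700 = $3,639 is subject to coinsurance.
50% of $3,639 = $1,819.50 falls to the traveler.
That puts the traveler's cost at $700 + $1,819.50 = $2,519.50 before any cap.
Cumulative spending $0 + $2,519.50 = $2,519.50 stays under the $3,600 maximum.

$2,519.50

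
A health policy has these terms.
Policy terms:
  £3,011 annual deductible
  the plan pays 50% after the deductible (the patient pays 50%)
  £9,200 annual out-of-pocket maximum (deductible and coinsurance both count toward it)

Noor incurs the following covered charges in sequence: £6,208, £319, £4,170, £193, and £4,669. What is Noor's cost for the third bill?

£2,085

#1 (£6,208): deductible takes £3,011, £3,197 remains; patient's 50% is £1,598.50. Patient pays £4,609.50; OOP now £4,609.50.
#2 (£319): deductible already satisfied, so patient's share is 50% × £319 = £159.50. Cost to patient: £159.50. OOP to date £4,769.
#3 (£4,170): 50% coinsurance on £4,170 = £2,085. Patient owes £2,085 (running OOP £6,854).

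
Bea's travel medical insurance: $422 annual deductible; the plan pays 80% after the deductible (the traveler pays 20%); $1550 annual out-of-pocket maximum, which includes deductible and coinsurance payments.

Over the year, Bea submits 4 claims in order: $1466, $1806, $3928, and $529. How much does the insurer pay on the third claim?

Bill 1, $1466: deductible takes $422, $1044 remains; traveler's 20% is $208.80. Traveler owes $630.80 (running OOP $630.80). Insurer: $1466 − $630.80 = $835.20.
Bill 2, $1806: deductible met; 20% of $1806 = $361.20. Traveler owes $361.20 (running OOP $992). Insurer: $1806 − $361.20 = $1444.80.
Bill 3, $3928: deductible already satisfied, so traveler's share is 20% × $3928 = $785.60. Adding that to $992 gives $1777.60, past the $1550 cap; traveler pays only $1550 − $992 = $558. Plan pays $3928 − $558 = $3370.

$3370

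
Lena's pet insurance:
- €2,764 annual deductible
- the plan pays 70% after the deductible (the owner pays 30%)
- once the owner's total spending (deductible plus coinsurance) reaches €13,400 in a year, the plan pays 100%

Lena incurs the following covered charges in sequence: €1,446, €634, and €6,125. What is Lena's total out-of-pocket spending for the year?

#1 (€1,446): all of it applies to the deductible. Owner owes €1,446 (running OOP €1,446).
#2 (€634): entire amount goes to the deductible. Owner owes €634 (running OOP €2,080).
#3 (€6,125): deductible takes €684, €5,441 remains; 30% of €5,441 = €1,632.30. Owner owes €2,316.30 (running OOP €4,396.30).
Summing the owner's payments: €1,446 + €634 + €2,316.30 = €4,396.30.

€4,396.30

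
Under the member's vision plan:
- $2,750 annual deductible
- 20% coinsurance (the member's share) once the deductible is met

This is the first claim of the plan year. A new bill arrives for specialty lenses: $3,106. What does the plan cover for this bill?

The full $2,750 deductible is still open; $2,750 of this bill applies to it.
The remaining $356 (= $3,106 − $2,750) moves to coinsurance.
Member's 20% share of $356 is $71.20.
That puts the member's cost at $2,750 + $71.20 = $2,821.20.
Insurer pays the balance: $3,106 − $2,821.20 = $284.80.

$284.80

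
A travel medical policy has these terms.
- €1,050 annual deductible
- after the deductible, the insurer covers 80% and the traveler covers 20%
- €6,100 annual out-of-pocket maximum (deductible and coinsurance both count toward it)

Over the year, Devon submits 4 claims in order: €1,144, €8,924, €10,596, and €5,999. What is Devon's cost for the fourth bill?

#1 (€1,144): €1,050 finishes the deductible; €94 goes to coinsurance; traveler's 20% is €18.80. Traveler pays €1,068.80; OOP now €1,068.80.
#2 (€8,924): deductible met; 20% of €8,924 = €1,784.80. Traveler pays €1,784.80; OOP now €2,853.60.
#3 (€10,596): deductible met; 20% of €10,596 = €2,119.20. Cost to traveler: €2,119.20. OOP to date €4,972.80.
#4 (€5,999): deductible met; 20% of €5,999 = €1,199.80. Adding that to €4,972.80 gives €6,172.60, past the €6,100 cap; traveler pays only €6,100 − €4,972.80 = €1,127.20.

€1,127.20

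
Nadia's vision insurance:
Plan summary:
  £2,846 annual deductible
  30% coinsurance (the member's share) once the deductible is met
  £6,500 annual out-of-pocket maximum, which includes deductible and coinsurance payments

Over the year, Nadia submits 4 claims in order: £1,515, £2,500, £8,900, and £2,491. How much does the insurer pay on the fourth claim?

£1,857.70

#1 (£1,515): all of it applies to the deductible. Cost to member: £1,515. OOP to date £1,515. Insurer: £1,515 − £1,515 = £0.
#2 (£2,500): £1,331 to deductible, leaving £1,169; member's 30% is £350.70. Member owes £1,681.70 (running OOP £3,196.70). Plan pays £2,500 − £1,681.70 = £818.30.
#3 (£8,900): deductible met; 30% of £8,900 = £2,670. Cost to member: £2,670. OOP to date £5,866.70. Plan pays £8,900 − £2,670 = £6,230.
#4 (£2,491): 30% coinsurance on £2,491 = £747.30. Adding that to £5,866.70 gives £6,614, past the £6,500 cap; member pays only £6,500 − £5,866.70 = £633.30. Plan pays £2,491 − £633.30 = £1,857.70.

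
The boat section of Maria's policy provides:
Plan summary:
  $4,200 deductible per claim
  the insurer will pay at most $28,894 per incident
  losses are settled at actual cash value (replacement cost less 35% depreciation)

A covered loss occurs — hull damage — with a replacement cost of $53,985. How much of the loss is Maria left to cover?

Actual cash value after 35% depreciation: $53,985 × 65% = $35,090.25.
After the deductible, $35,090.25 − $4,200 = $30,890.25 remains.
$30,890.25 exceeds the $28,894 limit, so the insurer pays the limit: $28,894.
Owner's share is the uncovered remainder: $53,985 − $28,894 = $25,091.

$25,091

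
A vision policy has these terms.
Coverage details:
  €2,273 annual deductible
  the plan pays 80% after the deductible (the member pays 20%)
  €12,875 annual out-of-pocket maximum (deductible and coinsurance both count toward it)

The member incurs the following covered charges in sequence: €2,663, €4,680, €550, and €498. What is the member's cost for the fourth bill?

Bill 1, €2,663: €2,273 finishes the deductible; €390 goes to coinsurance; coinsurance €390 × 20% = €78. Member pays €2,351; OOP now €2,351.
Bill 2, €4,680: 20% coinsurance on €4,680 = €936. Member pays €936; OOP now €3,287.
Bill 3, €550: deductible met; 20% of €550 = €110. Cost to member: €110. OOP to date €3,397.
Bill 4, €498: 20% coinsurance on €498 = €99.60. Cost to member: €99.60. OOP to date €3,496.60.

€99.60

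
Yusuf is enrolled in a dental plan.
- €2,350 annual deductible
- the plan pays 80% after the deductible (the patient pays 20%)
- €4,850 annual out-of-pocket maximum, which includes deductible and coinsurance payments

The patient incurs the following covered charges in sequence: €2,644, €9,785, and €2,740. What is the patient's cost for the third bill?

€484.20

Bill 1, €2,644: deductible takes €2,350, €294 remains; 20% of €294 = €58.80. Patient pays €2,408.80; OOP now €2,408.80.
Bill 2, €9,785: 20% coinsurance on €9,785 = €1,957. Patient owes €1,957 (running OOP €4,365.80).
Bill 3, €2,740: deductible already satisfied, so patient's share is 20% × €2,740 = €548. OOP would hit €4,913.80 > €4,850, so the cap limits the patient to €4,850 − €4,365.80 = €484.20.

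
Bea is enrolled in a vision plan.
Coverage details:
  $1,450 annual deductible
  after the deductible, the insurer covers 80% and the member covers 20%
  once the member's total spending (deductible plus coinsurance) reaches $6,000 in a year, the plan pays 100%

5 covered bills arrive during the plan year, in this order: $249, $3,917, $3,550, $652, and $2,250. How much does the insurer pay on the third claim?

#1 ($249): entire amount goes to the deductible. Member pays $249; OOP now $249. Plan pays $249 − $249 = $0.
#2 ($3,917): deductible takes $1,201, $2,716 remains; coinsurance $2,716 × 20% = $543.20. Cost to member: $1,744.20. OOP to date $1,993.20. Plan pays $3,917 − $1,744.20 = $2,172.80.
#3 ($3,550): 20% coinsurance on $3,550 = $710. Member owes $710 (running OOP $2,703.20). Insurer: $3,550 − $710 = $2,840.

$2,840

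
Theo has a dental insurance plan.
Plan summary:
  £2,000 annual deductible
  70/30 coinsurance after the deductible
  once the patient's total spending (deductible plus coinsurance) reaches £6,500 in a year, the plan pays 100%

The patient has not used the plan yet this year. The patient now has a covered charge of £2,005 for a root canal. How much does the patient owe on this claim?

Deductible not yet touched, so the first £2,000 of the bill goes to the deductible.
After the £2,000 deductible portion, £2,005 − £2,000 = £5 is subject to coinsurance.
30% of £5 = £1.50 falls to the patient.
That puts the patient's cost at £2,000 + £1.50 = £2,001.50 before any cap.
Year-to-date out-of-pocket becomes £0 + £2,001.50 = £2,001.50, still under the £6,500 maximum, so no cap applies.

£2,001.50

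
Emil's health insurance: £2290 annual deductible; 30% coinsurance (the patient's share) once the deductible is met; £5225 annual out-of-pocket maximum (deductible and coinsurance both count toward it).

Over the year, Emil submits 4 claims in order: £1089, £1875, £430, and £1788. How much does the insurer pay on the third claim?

Claim 1 — £1089: all of it applies to the deductible. Patient pays £1089; OOP now £1089. Plan pays £1089 − £1089 = £0.
Claim 2 — £1875: £1201 finishes the deductible; £674 goes to coinsurance; patient's 30% is £202.20. Patient pays £1403.20; OOP now £2492.20. Plan pays £1875 − £1403.20 = £471.80.
Claim 3 — £430: deductible met; 30% of £430 = £129. Patient pays £129; OOP now £2621.20. Plan pays £430 − £129 = £301.

£301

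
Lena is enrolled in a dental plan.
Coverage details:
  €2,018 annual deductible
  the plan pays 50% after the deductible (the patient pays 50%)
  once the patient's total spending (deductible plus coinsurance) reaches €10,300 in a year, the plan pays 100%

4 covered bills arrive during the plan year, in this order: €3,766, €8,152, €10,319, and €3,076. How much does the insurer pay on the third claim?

#1 (€3,766): deductible takes €2,018, €1,748 remains; patient's 50% is €874. Patient owes €2,892 (running OOP €2,892). Insurer: €3,766 − €2,892 = €874.
#2 (€8,152): 50% coinsurance on €8,152 = €4,076. Cost to patient: €4,076. OOP to date €6,968. Insurer: €8,152 − €4,076 = €4,076.
#3 (€10,319): deductible met; 50% of €10,319 = €5,159.50. Adding that to €6,968 gives €12,127.50, past the €10,300 cap; patient pays only €10,300 − €6,968 = €3,332. Insurer: €10,319 − €3,332 = €6,987.

€6,987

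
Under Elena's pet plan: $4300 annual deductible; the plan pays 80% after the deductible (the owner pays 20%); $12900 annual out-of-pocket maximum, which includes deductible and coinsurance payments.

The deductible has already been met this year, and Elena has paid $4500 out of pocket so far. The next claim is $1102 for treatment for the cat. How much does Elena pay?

$220.40

With the deductible met, the entire $1102 is subject to coinsurance.
20% of $1102 = $220.40 falls to the owner.
Total out-of-pocket so far would be $4500 + $220.40 = $4720.40, below the $12900 cap — no reduction.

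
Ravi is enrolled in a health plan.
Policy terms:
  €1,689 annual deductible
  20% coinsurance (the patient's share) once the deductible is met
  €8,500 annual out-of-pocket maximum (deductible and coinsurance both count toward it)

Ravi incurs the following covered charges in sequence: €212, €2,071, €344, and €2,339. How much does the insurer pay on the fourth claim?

€1,871.20

#1 (€212): all of it applies to the deductible. Cost to patient: €212. OOP to date €212. Plan pays €212 − €212 = €0.
#2 (€2,071): €1,477 finishes the deductible; €594 goes to coinsurance; patient's 20% is €118.80. Patient pays €1,595.80; OOP now €1,807.80. Plan pays €2,071 − €1,595.80 = €475.20.
#3 (€344): deductible met; 20% of €344 = €68.80. Patient pays €68.80; OOP now €1,876.60. Insurer: €344 − €68.80 = €275.20.
#4 (€2,339): deductible already satisfied, so patient's share is 20% × €2,339 = €467.80. Cost to patient: €467.80. OOP to date €2,344.40. Insurer: €2,339 − €467.80 = €1,871.20.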